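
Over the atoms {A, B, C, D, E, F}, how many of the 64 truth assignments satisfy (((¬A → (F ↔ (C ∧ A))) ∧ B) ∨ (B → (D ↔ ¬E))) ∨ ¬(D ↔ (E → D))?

62

Initial set: {((((¬A → (F ↔ (C ∧ A))) ∧ B) ∨ (B → (D ↔ ¬E))) ∨ ¬(D ↔ (E → D)))}.
((((¬A → (F ↔ (C ∧ A))) ∧ B) ∨ (B → (D ↔ ¬E))) ∨ ¬(D ↔ (E → D))): β-rule — branch into (((¬A → (F ↔ (C ∧ A))) ∧ B) ∨ (B → (D ↔ ¬E)))  //  ¬(D ↔ (E → D)).
  branch 1 (add (((¬A → (F ↔ (C ∧ A))) ∧ B) ∨ (B → (D ↔ ¬E)))):
    (((¬A → (F ↔ (C ∧ A))) ∧ B) ∨ (B → (D ↔ ¬E))): β-rule — branch into ((¬A → (F ↔ (C ∧ A))) ∧ B)  //  (B → (D ↔ ¬E)).
      branch 1.1 (add ((¬A → (F ↔ (C ∧ A))) ∧ B)):
        ((¬A → (F ↔ (C ∧ A))) ∧ B): α-rule — add (¬A → (F ↔ (C ∧ A))), B.
        (¬A → (F ↔ (C ∧ A))): β-rule — branch into ¬¬A  //  (F ↔ (C ∧ A)).
          branch 1.1.1 (add ¬¬A):
            ○ open, literals {A=1, B=1}.
          branch 1.1.2 (add (F ↔ (C ∧ A))):
            (F ↔ (C ∧ A)): β-rule — branch into F, (C ∧ A)  //  ¬F, ¬(C ∧ A).
              branch 1.1.2.1 (add F, (C ∧ A)):
                (C ∧ A): α-rule — add C, A.
                ○ open, literals {A=1, B=1, C=1, F=1}.
              branch 1.1.2.2 (add ¬F, ¬(C ∧ A)):
                ¬(C ∧ A): β-rule — branch into ¬C  //  ¬A.
                  branch 1.1.2.2.1 (add ¬C):
                    ○ open, literals {B=1, C=0, F=0}.
                  branch 1.1.2.2.2 (add ¬A):
                    ○ open, literals {A=0, B=1, F=0}.
      branch 1.2 (add (B → (D ↔ ¬E))):
        (B → (D ↔ ¬E)): β-rule — branch into ¬B  //  (D ↔ ¬E).
          branch 1.2.1 (add ¬B):
            ○ open, literals {B=0}.
          branch 1.2.2 (add (D ↔ ¬E)):
            (D ↔ ¬E): β-rule — branch into D, ¬E  //  ¬D, ¬¬E.
              branch 1.2.2.1 (add D, ¬E):
                ○ open, literals {D=1, E=0}.
              branch 1.2.2.2 (add ¬D, ¬¬E):
                ○ open, literals {D=0, E=1}.
  branch 2 (add ¬(D ↔ (E → D))):
    ¬(D ↔ (E → D)): β-rule — branch into D, ¬(E → D)  //  ¬D, (E → D).
      branch 2.1 (add D, ¬(E → D)):
        ¬(E → D): α-rule — add E, ¬D.
        × closes — contains both D and ¬D.
      branch 2.2 (add ¬D, (E → D)):
        (E → D): β-rule — branch into ¬E  //  D.
          branch 2.2.1 (add ¬E):
            ○ open, literals {D=0, E=0}.
          branch 2.2.2 (add D):
            × closes — contains both D and ¬D.
2 branches closed, 8 open.
Each open branch fixes some atoms; the unmentioned ones are free. Counting distinct full assignments: branch {A=1, B=1} (C, D, E, F) contributes 16 new; branch {A=1, B=1, C=1, F=1} (D, E) contributes 0 new; branch {B=1, C=0, F=0} (A, D, E) contributes 4 new; branch {A=0, B=1, F=0} (C, D, E) contributes 4 new; branch {B=0} (A, C, D, E, F) contributes 32 new; branch {D=1, E=0} (A, B, C, F) contributes 2 new; branch {D=0, E=1} (A, B, C, F) contributes 2 new; branch {D=0, E=0} (A, B, C, F) contributes 2 new. Total: 62.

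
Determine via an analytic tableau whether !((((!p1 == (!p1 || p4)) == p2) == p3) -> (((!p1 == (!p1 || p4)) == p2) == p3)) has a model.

Initial set: {!((((!p1 == (!p1 || p4)) == p2) == p3) -> (((!p1 == (!p1 || p4)) == p2) == p3))}.
!((((!p1 == (!p1 || p4)) == p2) == p3) -> (((!p1 == (!p1 || p4)) == p2) == p3)): α-rule — add (((!p1 == (!p1 || p4)) == p2) == p3), !(((!p1 == (!p1 || p4)) == p2) == p3).
(((!p1 == (!p1 || p4)) == p2) == p3): β-rule — branch into ((!p1 == (!p1 || p4)) == p2), p3  //  !((!p1 == (!p1 || p4)) == p2), !p3.
  branch 1 (add ((!p1 == (!p1 || p4)) == p2), p3):
    !(((!p1 == (!p1 || p4)) == p2) == p3): β-rule — branch into ((!p1 == (!p1 || p4)) == p2), !p3  //  !((!p1 == (!p1 || p4)) == p2), p3.
      branch 1.1 (add ((!p1 == (!p1 || p4)) == p2), !p3):
        × closes — contains both p3 and !p3.
      branch 1.2 (add !((!p1 == (!p1 || p4)) == p2), p3):
        ((!p1 == (!p1 || p4)) == p2): β-rule — branch into (!p1 == (!p1 || p4)), p2  //  !(!p1 == (!p1 || p4)), !p2.
          branch 1.2.1 (add (!p1 == (!p1 || p4)), p2):
            !((!p1 == (!p1 || p4)) == p2): β-rule — branch into (!p1 == (!p1 || p4)), !p2  //  !(!p1 == (!p1 || p4)), p2.
              branch 1.2.1.1 (add (!p1 == (!p1 || p4)), !p2):
                × closes — contains both p2 and !p2.
              branch 1.2.1.2 (add !(!p1 == (!p1 || p4)), p2):
                (!p1 == (!p1 || p4)): β-rule — branch into !p1, (!p1 || p4)  //  !!p1, !(!p1 || p4).
                  branch 1.2.1.2.1 (add !p1, (!p1 || p4)):
                    !(!p1 == (!p1 || p4)): β-rule — branch into !p1, !(!p1 || p4)  //  !!p1, (!p1 || p4).
                      branch 1.2.1.2.1.1 (add !p1, !(!p1 || p4)):
                        !(!p1 || p4): α-rule — add !!p1, !p4.
                        × closes — contains both p1 and !p1.
                      branch 1.2.1.2.1.2 (add !!p1, (!p1 || p4)):
                        × closes — contains both p1 and !p1.
                  branch 1.2.1.2.2 (add !!p1, !(!p1 || p4)):
                    !(!p1 || p4): α-rule — add !!p1, !p4.
                    !(!p1 == (!p1 || p4)): β-rule — branch into !p1, !(!p1 || p4)  //  !!p1, (!p1 || p4).
                      branch 1.2.1.2.2.1 (add !p1, !(!p1 || p4)):
                        × closes — contains both p1 and !p1.
                      branch 1.2.1.2.2.2 (add !!p1, (!p1 || p4)):
                        (!p1 || p4): β-rule — branch into !p1  //  p4.
                          branch 1.2.1.2.2.2.1 (add !p1):
                            × closes — contains both p1 and !p1.
                          branch 1.2.1.2.2.2.2 (add p4):
                            × closes — contains both p4 and !p4.
          branch 1.2.2 (add !(!p1 == (!p1 || p4)), !p2):
            !((!p1 == (!p1 || p4)) == p2): β-rule — branch into (!p1 == (!p1 || p4)), !p2  //  !(!p1 == (!p1 || p4)), p2.
              branch 1.2.2.1 (add (!p1 == (!p1 || p4)), !p2):
                !(!p1 == (!p1 || p4)): β-rule — branch into !p1, !(!p1 || p4)  //  !!p1, (!p1 || p4).
                  branch 1.2.2.1.1 (add !p1, !(!p1 || p4)):
                    !(!p1 || p4): α-rule — add !!p1, !p4.
                    × closes — contains both p1 and !p1.
                  branch 1.2.2.1.2 (add !!p1, (!p1 || p4)):
                    (!p1 == (!p1 || p4)): β-rule — branch into !p1, (!p1 || p4)  //  !!p1, !(!p1 || p4).
                      branch 1.2.2.1.2.1 (add !p1, (!p1 || p4)):
                        × closes — contains both p1 and !p1.
                      branch 1.2.2.1.2.2 (add !!p1, !(!p1 || p4)):
                        !(!p1 || p4): α-rule — add !!p1, !p4.
                        (!p1 || p4): β-rule — branch into !p1  //  p4.
                          branch 1.2.2.1.2.2.1 (add !p1):
                            × closes — contains both p1 and !p1.
                          branch 1.2.2.1.2.2.2 (add p4):
                            × closes — contains both p4 and !p4.
              branch 1.2.2.2 (add !(!p1 == (!p1 || p4)), p2):
                × closes — contains both p2 and !p2.
  branch 2 (add !((!p1 == (!p1 || p4)) == p2), !p3):
    !(((!p1 == (!p1 || p4)) == p2) == p3): β-rule — branch into ((!p1 == (!p1 || p4)) == p2), !p3  //  !((!p1 == (!p1 || p4)) == p2), p3.
      branch 2.1 (add ((!p1 == (!p1 || p4)) == p2), !p3):
        !((!p1 == (!p1 || p4)) == p2): β-rule — branch into (!p1 == (!p1 || p4)), !p2  //  !(!p1 == (!p1 || p4)), p2.
          branch 2.1.1 (add (!p1 == (!p1 || p4)), !p2):
            ((!p1 == (!p1 || p4)) == p2): β-rule — branch into (!p1 == (!p1 || p4)), p2  //  !(!p1 == (!p1 || p4)), !p2.
              branch 2.1.1.1 (add (!p1 == (!p1 || p4)), p2):
                × closes — contains both p2 and !p2.
              branch 2.1.1.2 (add !(!p1 == (!p1 || p4)), !p2):
                (!p1 == (!p1 || p4)): β-rule — branch into !p1, (!p1 || p4)  //  !!p1, !(!p1 || p4).
                  branch 2.1.1.2.1 (add !p1, (!p1 || p4)):
                    !(!p1 == (!p1 || p4)): β-rule — branch into !p1, !(!p1 || p4)  //  !!p1, (!p1 || p4).
                      branch 2.1.1.2.1.1 (add !p1, !(!p1 || p4)):
                        !(!p1 || p4): α-rule — add !!p1, !p4.
                        × closes — contains both p1 and !p1.
                      branch 2.1.1.2.1.2 (add !!p1, (!p1 || p4)):
                        × closes — contains both p1 and !p1.
                  branch 2.1.1.2.2 (add !!p1, !(!p1 || p4)):
                    !(!p1 || p4): α-rule — add !!p1, !p4.
                    !(!p1 == (!p1 || p4)): β-rule — branch into !p1, !(!p1 || p4)  //  !!p1, (!p1 || p4).
                      branch 2.1.1.2.2.1 (add !p1, !(!p1 || p4)):
                        × closes — contains both p1 and !p1.
                      branch 2.1.1.2.2.2 (add !!p1, (!p1 || p4)):
                        (!p1 || p4): β-rule — branch into !p1  //  p4.
                          branch 2.1.1.2.2.2.1 (add !p1):
                            × closes — contains both p1 and !p1.
                          branch 2.1.1.2.2.2.2 (add p4):
                            × closes — contains both p4 and !p4.
          branch 2.1.2 (add !(!p1 == (!p1 || p4)), p2):
            ((!p1 == (!p1 || p4)) == p2): β-rule — branch into (!p1 == (!p1 || p4)), p2  //  !(!p1 == (!p1 || p4)), !p2.
              branch 2.1.2.1 (add (!p1 == (!p1 || p4)), p2):
                !(!p1 == (!p1 || p4)): β-rule — branch into !p1, !(!p1 || p4)  //  !!p1, (!p1 || p4).
                  branch 2.1.2.1.1 (add !p1, !(!p1 || p4)):
                    !(!p1 || p4): α-rule — add !!p1, !p4.
                    × closes — contains both p1 and !p1.
                  branch 2.1.2.1.2 (add !!p1, (!p1 || p4)):
                    (!p1 == (!p1 || p4)): β-rule — branch into !p1, (!p1 || p4)  //  !!p1, !(!p1 || p4).
                      branch 2.1.2.1.2.1 (add !p1, (!p1 || p4)):
                        × closes — contains both p1 and !p1.
                      branch 2.1.2.1.2.2 (add !!p1, !(!p1 || p4)):
                        !(!p1 || p4): α-rule — add !!p1, !p4.
                        (!p1 || p4): β-rule — branch into !p1  //  p4.
                          branch 2.1.2.1.2.2.1 (add !p1):
                            × closes — contains both p1 and !p1.
                          branch 2.1.2.1.2.2.2 (add p4):
                            × closes — contains both p4 and !p4.
              branch 2.1.2.2 (add !(!p1 == (!p1 || p4)), !p2):
                × closes — contains both p2 and !p2.
      branch 2.2 (add !((!p1 == (!p1 || p4)) == p2), p3):
        × closes — contains both p3 and !p3.
All 24 branches close.
Every branch closed; the formula is unsatisfiable.

Unsatisfiable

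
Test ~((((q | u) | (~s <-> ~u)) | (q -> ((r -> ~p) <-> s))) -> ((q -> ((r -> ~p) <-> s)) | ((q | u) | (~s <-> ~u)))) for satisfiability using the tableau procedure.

Initial set: {T ~((((q | u) | (~s <-> ~u)) | (q -> ((r -> ~p) <-> s))) -> ((q -> ((r -> ~p) <-> s)) | ((q | u) | (~s <-> ~u))))}.
T ~((((q | u) | (~s <-> ~u)) | (q -> ((r -> ~p) <-> s))) -> ((q -> ((r -> ~p) <-> s)) | ((q | u) | (~s <-> ~u)))): α-rule — add T (((q | u) | (~s <-> ~u)) | (q -> ((r -> ~p) <-> s))), F ((q -> ((r -> ~p) <-> s)) | ((q | u) | (~s <-> ~u))).
F ((q -> ((r -> ~p) <-> s)) | ((q | u) | (~s <-> ~u))): α-rule — add F (q -> ((r -> ~p) <-> s)), F ((q | u) | (~s <-> ~u)).
F (q -> ((r -> ~p) <-> s)): α-rule — add T q, F ((r -> ~p) <-> s).
F ((q | u) | (~s <-> ~u)): α-rule — add F (q | u), F (~s <-> ~u).
F (q | u): α-rule — add F q, F u.
× closes — contains both q and ~q.
All 1 branch closes.
Every branch closed; the formula is unsatisfiable.

Unsatisfiable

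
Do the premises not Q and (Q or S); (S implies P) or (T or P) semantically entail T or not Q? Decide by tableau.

Initial set: {T (not Q and (Q or S)); T ((S implies P) or (T or P)); F (T or not Q)}.
T (not Q and (Q or S)): α-rule — add T not Q, T (Q or S).
F (T or not Q): α-rule — add F T, F not Q.
× closes — contains both Q and not Q.
All 1 branch closes.
Every branch closed, so the premises entail the conclusion.

Yes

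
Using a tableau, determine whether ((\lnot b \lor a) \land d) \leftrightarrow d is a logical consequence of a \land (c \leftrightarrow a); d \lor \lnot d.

Initial set: {(a \land (c \leftrightarrow a)); (d \lor \lnot d); \lnot (((\lnot b \lor a) \land d) \leftrightarrow d)}.
(a \land (c \leftrightarrow a)): α-rule — add a, (c \leftrightarrow a).
(d \lor \lnot d): β-rule — branch into d  //  \lnot d.
  branch 1 (add d):
    \lnot (((\lnot b \lor a) \land d) \leftrightarrow d): β-rule — branch into ((\lnot b \lor a) \land d), \lnot d  //  \lnot ((\lnot b \lor a) \land d), d.
      branch 1.1 (add ((\lnot b \lor a) \land d), \lnot d):
        × closes — contains both d and \lnot d.
      branch 1.2 (add \lnot ((\lnot b \lor a) \land d), d):
        (c \leftrightarrow a): β-rule — branch into c, a  //  \lnot c, \lnot a.
          branch 1.2.1 (add c, a):
            \lnot ((\lnot b \lor a) \land d): β-rule — branch into \lnot (\lnot b \lor a)  //  \lnot d.
              branch 1.2.1.1 (add \lnot (\lnot b \lor a)):
                \lnot (\lnot b \lor a): α-rule — add \lnot \lnot b, \lnot a.
                × closes — contains both a and \lnot a.
              branch 1.2.1.2 (add \lnot d):
                × closes — contains both d and \lnot d.
          branch 1.2.2 (add \lnot c, \lnot a):
            × closes — contains both a and \lnot a.
  branch 2 (add \lnot d):
    \lnot (((\lnot b \lor a) \land d) \leftrightarrow d): β-rule — branch into ((\lnot b \lor a) \land d), \lnot d  //  \lnot ((\lnot b \lor a) \land d), d.
      branch 2.1 (add ((\lnot b \lor a) \land d), \lnot d):
        ((\lnot b \lor a) \land d): α-rule — add (\lnot b \lor a), d.
        × closes — contains both d and \lnot d.
      branch 2.2 (add \lnot ((\lnot b \lor a) \land d), d):
        × closes — contains both d and \lnot d.
All 6 branches close.
Every branch closed, so the premises entail the conclusion.

Yes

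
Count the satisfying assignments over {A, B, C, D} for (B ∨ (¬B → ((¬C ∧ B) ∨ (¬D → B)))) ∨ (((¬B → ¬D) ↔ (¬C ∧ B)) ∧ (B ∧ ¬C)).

Initial set: {((B ∨ (¬B → ((¬C ∧ B) ∨ (¬D → B)))) ∨ (((¬B → ¬D) ↔ (¬C ∧ B)) ∧ (B ∧ ¬C)))}.
((B ∨ (¬B → ((¬C ∧ B) ∨ (¬D → B)))) ∨ (((¬B → ¬D) ↔ (¬C ∧ B)) ∧ (B ∧ ¬C))): β-rule — branch into (B ∨ (¬B → ((¬C ∧ B) ∨ (¬D → B))))  //  (((¬B → ¬D) ↔ (¬C ∧ B)) ∧ (B ∧ ¬C)).
  branch 1 (add (B ∨ (¬B → ((¬C ∧ B) ∨ (¬D → B))))):
    (B ∨ (¬B → ((¬C ∧ B) ∨ (¬D → B)))): β-rule — branch into B  //  (¬B → ((¬C ∧ B) ∨ (¬D → B))).
      branch 1.1 (add B):
        ○ open, literals {B=T}.
      branch 1.2 (add (¬B → ((¬C ∧ B) ∨ (¬D → B)))):
        (¬B → ((¬C ∧ B) ∨ (¬D → B))): β-rule — branch into ¬¬B  //  ((¬C ∧ B) ∨ (¬D → B)).
          branch 1.2.1 (add ¬¬B):
            ○ open, literals {B=T}.
          branch 1.2.2 (add ((¬C ∧ B) ∨ (¬D → B))):
            ((¬C ∧ B) ∨ (¬D → B)): β-rule — branch into (¬C ∧ B)  //  (¬D → B).
              branch 1.2.2.1 (add (¬C ∧ B)):
                (¬C ∧ B): α-rule — add ¬C, B.
                ○ open, literals {B=T, C=F}.
              branch 1.2.2.2 (add (¬D → B)):
                (¬D → B): β-rule — branch into ¬¬D  //  B.
                  branch 1.2.2.2.1 (add ¬¬D):
                    ○ open, literals {D=T}.
                  branch 1.2.2.2.2 (add B):
                    ○ open, literals {B=T}.
  branch 2 (add (((¬B → ¬D) ↔ (¬C ∧ B)) ∧ (B ∧ ¬C))):
    (((¬B → ¬D) ↔ (¬C ∧ B)) ∧ (B ∧ ¬C)): α-rule — add ((¬B → ¬D) ↔ (¬C ∧ B)), (B ∧ ¬C).
    (B ∧ ¬C): α-rule — add B, ¬C.
    ((¬B → ¬D) ↔ (¬C ∧ B)): β-rule — branch into (¬B → ¬D), (¬C ∧ B)  //  ¬(¬B → ¬D), ¬(¬C ∧ B).
      branch 2.1 (add (¬B → ¬D), (¬C ∧ B)):
        (¬C ∧ B): α-rule — add ¬C, B.
        (¬B → ¬D): β-rule — branch into ¬¬B  //  ¬D.
          branch 2.1.1 (add ¬¬B):
            ○ open, literals {B=T, C=F}.
          branch 2.1.2 (add ¬D):
            ○ open, literals {B=T, C=F, D=F}.
      branch 2.2 (add ¬(¬B → ¬D), ¬(¬C ∧ B)):
        ¬(¬B → ¬D): α-rule — add ¬B, ¬¬D.
        × closes — contains both B and ¬B.
1 branch closed, 7 open.
Each open branch fixes some atoms; the unmentioned ones are free. Counting distinct full assignments: branch {B=T} (A, C, D) contributes 8 new; branch {B=T} (A, C, D) contributes 0 new; branch {B=T, C=F} (A, D) contributes 0 new; branch {D=T} (A, B, C) contributes 4 new; branch {B=T} (A, C, D) contributes 0 new; branch {B=T, C=F} (A, D) contributes 0 new; branch {B=T, C=F, D=F} (A) contributes 0 new. Total: 12.

12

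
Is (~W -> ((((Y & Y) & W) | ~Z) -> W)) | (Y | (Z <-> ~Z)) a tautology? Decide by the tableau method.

Not valid

Assume the negation and expand:
Initial set: {~((~W -> ((((Y & Y) & W) | ~Z) -> W)) | (Y | (Z <-> ~Z)))}.
~((~W -> ((((Y & Y) & W) | ~Z) -> W)) | (Y | (Z <-> ~Z))): α-rule — add ~(~W -> ((((Y & Y) & W) | ~Z) -> W)), ~(Y | (Z <-> ~Z)).
~(~W -> ((((Y & Y) & W) | ~Z) -> W)): α-rule — add ~W, ~((((Y & Y) & W) | ~Z) -> W).
~(Y | (Z <-> ~Z)): α-rule — add ~Y, ~(Z <-> ~Z).
~((((Y & Y) & W) | ~Z) -> W): α-rule — add (((Y & Y) & W) | ~Z), ~W.
~(Z <-> ~Z): β-rule — branch into Z, ~~Z  //  ~Z, ~Z.
  branch 1 (add Z, ~~Z):
    (((Y & Y) & W) | ~Z): β-rule — branch into ((Y & Y) & W)  //  ~Z.
      branch 1.1 (add ((Y & Y) & W)):
        ((Y & Y) & W): α-rule — add (Y & Y), W.
        × closes — contains both W and ~W.
      branch 1.2 (add ~Z):
        × closes — contains both Z and ~Z.
  branch 2 (add ~Z, ~Z):
    (((Y & Y) & W) | ~Z): β-rule — branch into ((Y & Y) & W)  //  ~Z.
      branch 2.1 (add ((Y & Y) & W)):
        ((Y & Y) & W): α-rule — add (Y & Y), W.
        × closes — contains both W and ~W.
      branch 2.2 (add ~Z):
        ○ open, literals {W=0, Y=0, Z=0}.
3 branches closed, 1 open.
An open branch gives a countermodel: W=0, Y=0, Z=0 (unmentioned atoms arbitrary); under it the original formula is false.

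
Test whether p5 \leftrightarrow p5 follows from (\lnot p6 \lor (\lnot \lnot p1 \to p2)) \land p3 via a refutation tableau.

Yes

Initial set: {T ((\lnot p6 \lor (\lnot \lnot p1 \to p2)) \land p3); F (p5 \leftrightarrow p5)}.
T ((\lnot p6 \lor (\lnot \lnot p1 \to p2)) \land p3): α-rule — add T (\lnot p6 \lor (\lnot \lnot p1 \to p2)), T p3.
F (p5 \leftrightarrow p5): β-rule — branch into T p5, F p5  //  F p5, T p5.
  branch 1 (add T p5, F p5):
    × closes — contains both p5 and \lnot p5.
  branch 2 (add F p5, T p5):
    × closes — contains both p5 and \lnot p5.
All 2 branches close.
Every branch closed, so the premises entail the conclusion.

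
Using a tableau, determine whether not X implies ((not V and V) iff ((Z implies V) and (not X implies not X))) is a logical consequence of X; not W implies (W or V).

Yes

Initial set: {T X; T (not W implies (W or V)); F (not X implies ((not V and V) iff ((Z implies V) and (not X implies not X))))}.
F (not X implies ((not V and V) iff ((Z implies V) and (not X implies not X)))): α-rule — add T not X, F ((not V and V) iff ((Z implies V) and (not X implies not X))).
× closes — contains both X and not X.
All 1 branch closes.
Every branch closed, so the premises entail the conclusion.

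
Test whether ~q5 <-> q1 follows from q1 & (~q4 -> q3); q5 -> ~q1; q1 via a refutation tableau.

Yes

Initial set: {(q1 & (~q4 -> q3)); (q5 -> ~q1); q1; ~(~q5 <-> q1)}.
(q1 & (~q4 -> q3)): α-rule — add q1, (~q4 -> q3).
(q5 -> ~q1): β-rule — branch into ~q5  //  ~q1.
  branch 1 (add ~q5):
    ~(~q5 <-> q1): β-rule — branch into ~q5, ~q1  //  ~~q5, q1.
      branch 1.1 (add ~q5, ~q1):
        × closes — contains both q1 and ~q1.
      branch 1.2 (add ~~q5, q1):
        × closes — contains both q5 and ~q5.
  branch 2 (add ~q1):
    × closes — contains both q1 and ~q1.
All 3 branches close.
Every branch closed, so the premises entail the conclusion.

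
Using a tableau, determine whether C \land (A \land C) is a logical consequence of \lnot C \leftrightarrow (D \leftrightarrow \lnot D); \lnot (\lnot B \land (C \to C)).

No

Initial set: {(\lnot C \leftrightarrow (D \leftrightarrow \lnot D)); \lnot (\lnot B \land (C \to C)); \lnot (C \land (A \land C))}.
(\lnot C \leftrightarrow (D \leftrightarrow \lnot D)): β-rule — branch into \lnot C, (D \leftrightarrow \lnot D)  //  \lnot \lnot C, \lnot (D \leftrightarrow \lnot D).
  branch 1 (add \lnot C, (D \leftrightarrow \lnot D)):
    \lnot (\lnot B \land (C \to C)): β-rule — branch into \lnot \lnot B  //  \lnot (C \to C).
      branch 1.1 (add \lnot \lnot B):
        \lnot (C \land (A \land C)): β-rule — branch into \lnot C  //  \lnot (A \land C).
          branch 1.1.1 (add \lnot C):
            (D \leftrightarrow \lnot D): β-rule — branch into D, \lnot D  //  \lnot D, \lnot \lnot D.
              branch 1.1.1.1 (add D, \lnot D):
                × closes — contains both D and \lnot D.
              branch 1.1.1.2 (add \lnot D, \lnot \lnot D):
                × closes — contains both D and \lnot D.
          branch 1.1.2 (add \lnot (A \land C)):
            (D \leftrightarrow \lnot D): β-rule — branch into D, \lnot D  //  \lnot D, \lnot \lnot D.
              branch 1.1.2.1 (add D, \lnot D):
                × closes — contains both D and \lnot D.
              branch 1.1.2.2 (add \lnot D, \lnot \lnot D):
                × closes — contains both D and \lnot D.
      branch 1.2 (add \lnot (C \to C)):
        \lnot (C \to C): α-rule — add C, \lnot C.
        × closes — contains both C and \lnot C.
  branch 2 (add \lnot \lnot C, \lnot (D \leftrightarrow \lnot D)):
    \lnot (\lnot B \land (C \to C)): β-rule — branch into \lnot \lnot B  //  \lnot (C \to C).
      branch 2.1 (add \lnot \lnot B):
        \lnot (C \land (A \land C)): β-rule — branch into \lnot C  //  \lnot (A \land C).
          branch 2.1.1 (add \lnot C):
            × closes — contains both C and \lnot C.
          branch 2.1.2 (add \lnot (A \land C)):
            \lnot (D \leftrightarrow \lnot D): β-rule — branch into D, \lnot \lnot D  //  \lnot D, \lnot D.
              branch 2.1.2.1 (add D, \lnot \lnot D):
                \lnot (A \land C): β-rule — branch into \lnot A  //  \lnot C.
                  branch 2.1.2.1.1 (add \lnot A):
                    ○ open, literals {A=F, B=T, C=T, D=T}.
                  branch 2.1.2.1.2 (add \lnot C):
                    × closes — contains both C and \lnot C.
              branch 2.1.2.2 (add \lnot D, \lnot D):
                \lnot (A \land C): β-rule — branch into \lnot A  //  \lnot C.
                  branch 2.1.2.2.1 (add \lnot A):
                    ○ open, literals {A=F, B=T, C=T, D=F}.
                  branch 2.1.2.2.2 (add \lnot C):
                    × closes — contains both C and \lnot C.
      branch 2.2 (add \lnot (C \to C)):
        \lnot (C \to C): α-rule — add C, \lnot C.
        × closes — contains both C and \lnot C.
9 branches closed, 2 open.
An open branch gives a countermodel: A=F, B=T, C=T, D=T (unmentioned atoms arbitrary); the premises hold there but the conclusion fails.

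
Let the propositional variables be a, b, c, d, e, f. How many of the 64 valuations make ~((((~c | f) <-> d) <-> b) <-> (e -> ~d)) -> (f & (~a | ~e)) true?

Initial set: {(~((((~c | f) <-> d) <-> b) <-> (e -> ~d)) -> (f & (~a | ~e)))}.
(~((((~c | f) <-> d) <-> b) <-> (e -> ~d)) -> (f & (~a | ~e))): β-rule — branch into ~~((((~c | f) <-> d) <-> b) <-> (e -> ~d))  //  (f & (~a | ~e)).
  branch 1 (add ~~((((~c | f) <-> d) <-> b) <-> (e -> ~d))):
    ~~((((~c | f) <-> d) <-> b) <-> (e -> ~d)): β-rule — branch into (((~c | f) <-> d) <-> b), (e -> ~d)  //  ~(((~c | f) <-> d) <-> b), ~(e -> ~d).
      branch 1.1 (add (((~c | f) <-> d) <-> b), (e -> ~d)):
        (((~c | f) <-> d) <-> b): β-rule — branch into ((~c | f) <-> d), b  //  ~((~c | f) <-> d), ~b.
          branch 1.1.1 (add ((~c | f) <-> d), b):
            (e -> ~d): β-rule — branch into ~e  //  ~d.
              branch 1.1.1.1 (add ~e):
                ((~c | f) <-> d): β-rule — branch into (~c | f), d  //  ~(~c | f), ~d.
                  branch 1.1.1.1.1 (add (~c | f), d):
                    (~c | f): β-rule — branch into ~c  //  f.
                      branch 1.1.1.1.1.1 (add ~c):
                        ○ open, literals {b=1, c=0, d=1, e=0}.
                      branch 1.1.1.1.1.2 (add f):
                        ○ open, literals {b=1, d=1, e=0, f=1}.
                  branch 1.1.1.1.2 (add ~(~c | f), ~d):
                    ~(~c | f): α-rule — add ~~c, ~f.
                    ○ open, literals {b=1, c=1, d=0, e=0, f=0}.
              branch 1.1.1.2 (add ~d):
                ((~c | f) <-> d): β-rule — branch into (~c | f), d  //  ~(~c | f), ~d.
                  branch 1.1.1.2.1 (add (~c | f), d):
                    × closes — contains both d and ~d.
                  branch 1.1.1.2.2 (add ~(~c | f), ~d):
                    ~(~c | f): α-rule — add ~~c, ~f.
                    ○ open, literals {b=1, c=1, d=0, f=0}.
          branch 1.1.2 (add ~((~c | f) <-> d), ~b):
            (e -> ~d): β-rule — branch into ~e  //  ~d.
              branch 1.1.2.1 (add ~e):
                ~((~c | f) <-> d): β-rule — branch into (~c | f), ~d  //  ~(~c | f), d.
                  branch 1.1.2.1.1 (add (~c | f), ~d):
                    (~c | f): β-rule — branch into ~c  //  f.
                      branch 1.1.2.1.1.1 (add ~c):
                        ○ open, literals {b=0, c=0, d=0, e=0}.
                      branch 1.1.2.1.1.2 (add f):
                        ○ open, literals {b=0, d=0, e=0, f=1}.
                  branch 1.1.2.1.2 (add ~(~c | f), d):
                    ~(~c | f): α-rule — add ~~c, ~f.
                    ○ open, literals {b=0, c=1, d=1, e=0, f=0}.
              branch 1.1.2.2 (add ~d):
                ~((~c | f) <-> d): β-rule — branch into (~c | f), ~d  //  ~(~c | f), d.
                  branch 1.1.2.2.1 (add (~c | f), ~d):
                    (~c | f): β-rule — branch into ~c  //  f.
                      branch 1.1.2.2.1.1 (add ~c):
                        ○ open, literals {b=0, c=0, d=0}.
                      branch 1.1.2.2.1.2 (add f):
                        ○ open, literals {b=0, d=0, f=1}.
                  branch 1.1.2.2.2 (add ~(~c | f), d):
                    × closes — contains both d and ~d.
      branch 1.2 (add ~(((~c | f) <-> d) <-> b), ~(e -> ~d)):
        ~(e -> ~d): α-rule — add e, ~~d.
        ~(((~c | f) <-> d) <-> b): β-rule — branch into ((~c | f) <-> d), ~b  //  ~((~c | f) <-> d), b.
          branch 1.2.1 (add ((~c | f) <-> d), ~b):
            ((~c | f) <-> d): β-rule — branch into (~c | f), d  //  ~(~c | f), ~d.
              branch 1.2.1.1 (add (~c | f), d):
                (~c | f): β-rule — branch into ~c  //  f.
                  branch 1.2.1.1.1 (add ~c):
                    ○ open, literals {b=0, c=0, d=1, e=1}.
                  branch 1.2.1.1.2 (add f):
                    ○ open, literals {b=0, d=1, e=1, f=1}.
              branch 1.2.1.2 (add ~(~c | f), ~d):
                × closes — contains both d and ~d.
          branch 1.2.2 (add ~((~c | f) <-> d), b):
            ~((~c | f) <-> d): β-rule — branch into (~c | f), ~d  //  ~(~c | f), d.
              branch 1.2.2.1 (add (~c | f), ~d):
                × closes — contains both d and ~d.
              branch 1.2.2.2 (add ~(~c | f), d):
                ~(~c | f): α-rule — add ~~c, ~f.
                ○ open, literals {b=1, c=1, d=1, e=1, f=0}.
  branch 2 (add (f & (~a | ~e))):
    (f & (~a | ~e)): α-rule — add f, (~a | ~e).
    (~a | ~e): β-rule — branch into ~a  //  ~e.
      branch 2.1 (add ~a):
        ○ open, literals {a=0, f=1}.
      branch 2.2 (add ~e):
        ○ open, literals {e=0, f=1}.
4 branches closed, 14 open.
Each open branch fixes some atoms; the unmentioned ones are free. Counting distinct full assignments: branch {b=1, c=0, d=1, e=0} (a, f) contributes 4 new; branch {b=1, d=1, e=0, f=1} (a, c) contributes 2 new; branch {b=1, c=1, d=0, e=0, f=0} (a) contributes 2 new; branch {b=1, c=1, d=0, f=0} (a, e) contributes 2 new; branch {b=0, c=0, d=0, e=0} (a, f) contributes 4 new; branch {b=0, d=0, e=0, f=1} (a, c) contributes 2 new; branch {b=0, c=1, d=1, e=0, f=0} (a) contributes 2 new; branch {b=0, c=0, d=0} (a, e, f) contributes 4 new; branch {b=0, d=0, f=1} (a, c, e) contributes 2 new; branch {b=0, c=0, d=1, e=1} (a, f) contributes 4 new; branch {b=0, d=1, e=1, f=1} (a, c) contributes 2 new; branch {b=1, c=1, d=1, e=1, f=0} (a) contributes 2 new; branch {a=0, f=1} (b, c, d, e) contributes 8 new; branch {e=0, f=1} (a, b, c, d) contributes 4 new. Total: 44.

44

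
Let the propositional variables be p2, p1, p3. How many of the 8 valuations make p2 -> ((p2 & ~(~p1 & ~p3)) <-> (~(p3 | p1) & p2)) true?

Initial set: {T (p2 -> ((p2 & ~(~p1 & ~p3)) <-> (~(p3 | p1) & p2)))}.
T (p2 -> ((p2 & ~(~p1 & ~p3)) <-> (~(p3 | p1) & p2))): β-rule — branch into F p2  //  T ((p2 & ~(~p1 & ~p3)) <-> (~(p3 | p1) & p2)).
  branch 1 (add F p2):
    ○ open, literals {p2=false}.
  branch 2 (add T ((p2 & ~(~p1 & ~p3)) <-> (~(p3 | p1) & p2))):
    T ((p2 & ~(~p1 & ~p3)) <-> (~(p3 | p1) & p2)): β-rule — branch into T (p2 & ~(~p1 & ~p3)), T (~(p3 | p1) & p2)  //  F (p2 & ~(~p1 & ~p3)), F (~(p3 | p1) & p2).
      branch 2.1 (add T (p2 & ~(~p1 & ~p3)), T (~(p3 | p1) & p2)):
        T (p2 & ~(~p1 & ~p3)): α-rule — add T p2, T ~(~p1 & ~p3).
        T (~(p3 | p1) & p2): α-rule — add T ~(p3 | p1), T p2.
        T ~(p3 | p1): α-rule — add F p3, F p1.
        T ~(~p1 & ~p3): β-rule — branch into F ~p1  //  F ~p3.
          branch 2.1.1 (add F ~p1):
            × closes — contains both p1 and ~p1.
          branch 2.1.2 (add F ~p3):
            × closes — contains both p3 and ~p3.
      branch 2.2 (add F (p2 & ~(~p1 & ~p3)), F (~(p3 | p1) & p2)):
        F (p2 & ~(~p1 & ~p3)): β-rule — branch into F p2  //  F ~(~p1 & ~p3).
          branch 2.2.1 (add F p2):
            F (~(p3 | p1) & p2): β-rule — branch into F ~(p3 | p1)  //  F p2.
              branch 2.2.1.1 (add F ~(p3 | p1)):
                F ~(p3 | p1): β-rule — branch into T p3  //  T p1.
                  branch 2.2.1.1.1 (add T p3):
                    ○ open, literals {p2=false, p3=true}.
                  branch 2.2.1.1.2 (add T p1):
                    ○ open, literals {p1=true, p2=false}.
              branch 2.2.1.2 (add F p2):
                ○ open, literals {p2=false}.
          branch 2.2.2 (add F ~(~p1 & ~p3)):
            F ~(~p1 & ~p3): α-rule — add T ~p1, T ~p3.
            F (~(p3 | p1) & p2): β-rule — branch into F ~(p3 | p1)  //  F p2.
              branch 2.2.2.1 (add F ~(p3 | p1)):
                F ~(p3 | p1): β-rule — branch into T p3  //  T p1.
                  branch 2.2.2.1.1 (add T p3):
                    × closes — contains both p3 and ~p3.
                  branch 2.2.2.1.2 (add T p1):
                    × closes — contains both p1 and ~p1.
              branch 2.2.2.2 (add F p2):
                ○ open, literals {p1=false, p2=false, p3=false}.
4 branches closed, 5 open.
Each open branch fixes some atoms; the unmentioned ones are free. Counting distinct full assignments: branch {p2=false} (p1, p3) contributes 4 new; branch {p2=false, p3=true} (p1) contributes 0 new; branch {p1=true, p2=false} (p3) contributes 0 new; branch {p2=false} (p1, p3) contributes 0 new; branch {p1=false, p2=false, p3=false} (none free) contributes 0 new. Total: 4.

4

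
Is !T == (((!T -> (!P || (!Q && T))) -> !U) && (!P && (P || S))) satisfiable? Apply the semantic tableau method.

Initial set: {(!T == (((!T -> (!P || (!Q && T))) -> !U) && (!P && (P || S))))}.
(!T == (((!T -> (!P || (!Q && T))) -> !U) && (!P && (P || S)))): β-rule — branch into !T, (((!T -> (!P || (!Q && T))) -> !U) && (!P && (P || S)))  //  !!T, !(((!T -> (!P || (!Q && T))) -> !U) && (!P && (P || S))).
  branch 1 (add !T, (((!T -> (!P || (!Q && T))) -> !U) && (!P && (P || S)))):
    (((!T -> (!P || (!Q && T))) -> !U) && (!P && (P || S))): α-rule — add ((!T -> (!P || (!Q && T))) -> !U), (!P && (P || S)).
    (!P && (P || S)): α-rule — add !P, (P || S).
    ((!T -> (!P || (!Q && T))) -> !U): β-rule — branch into !(!T -> (!P || (!Q && T)))  //  !U.
      branch 1.1 (add !(!T -> (!P || (!Q && T)))):
        !(!T -> (!P || (!Q && T))): α-rule — add !T, !(!P || (!Q && T)).
        !(!P || (!Q && T)): α-rule — add !!P, !(!Q && T).
        × closes — contains both P and !P.
      branch 1.2 (add !U):
        (P || S): β-rule — branch into P  //  S.
          branch 1.2.1 (add P):
            × closes — contains both P and !P.
          branch 1.2.2 (add S):
            ○ open, literals {P=0, S=1, T=0, U=0}.
  branch 2 (add !!T, !(((!T -> (!P || (!Q && T))) -> !U) && (!P && (P || S)))):
    !(((!T -> (!P || (!Q && T))) -> !U) && (!P && (P || S))): β-rule — branch into !((!T -> (!P || (!Q && T))) -> !U)  //  !(!P && (P || S)).
      branch 2.1 (add !((!T -> (!P || (!Q && T))) -> !U)):
        !((!T -> (!P || (!Q && T))) -> !U): α-rule — add (!T -> (!P || (!Q && T))), !!U.
        (!T -> (!P || (!Q && T))): β-rule — branch into !!T  //  (!P || (!Q && T)).
          branch 2.1.1 (add !!T):
            ○ open, literals {T=1, U=1}.
          branch 2.1.2 (add (!P || (!Q && T))):
            (!P || (!Q && T)): β-rule — branch into !P  //  (!Q && T).
              branch 2.1.2.1 (add !P):
                ○ open, literals {P=0, T=1, U=1}.
              branch 2.1.2.2 (add (!Q && T)):
                (!Q && T): α-rule — add !Q, T.
                ○ open, literals {Q=0, T=1, U=1}.
      branch 2.2 (add !(!P && (P || S))):
        !(!P && (P || S)): β-rule — branch into !!P  //  !(P || S).
          branch 2.2.1 (add !!P):
            ○ open, literals {P=1, T=1}.
          branch 2.2.2 (add !(P || S)):
            !(P || S): α-rule — add !P, !S.
            ○ open, literals {P=0, S=0, T=1}.
2 branches closed, 6 open.
An open branch gives a satisfying assignment: P=0, S=1, T=0, U=0.

Satisfiable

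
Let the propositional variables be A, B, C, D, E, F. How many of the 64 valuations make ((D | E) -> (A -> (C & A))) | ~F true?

58

Initial set: {T (((D | E) -> (A -> (C & A))) | ~F)}.
T (((D | E) -> (A -> (C & A))) | ~F): β-rule — branch into T ((D | E) -> (A -> (C & A)))  //  T ~F.
  branch 1 (add T ((D | E) -> (A -> (C & A)))):
    T ((D | E) -> (A -> (C & A))): β-rule — branch into F (D | E)  //  T (A -> (C & A)).
      branch 1.1 (add F (D | E)):
        F (D | E): α-rule — add F D, F E.
        ○ open, literals {D=false, E=false}.
      branch 1.2 (add T (A -> (C & A))):
        T (A -> (C & A)): β-rule — branch into F A  //  T (C & A).
          branch 1.2.1 (add F A):
            ○ open, literals {A=false}.
          branch 1.2.2 (add T (C & A)):
            T (C & A): α-rule — add T C, T A.
            ○ open, literals {A=true, C=true}.
  branch 2 (add T ~F):
    ○ open, literals {F=false}.
0 branches closed, 4 open.
Each open branch fixes some atoms; the unmentioned ones are free. Counting distinct full assignments: branch {D=false, E=false} (A, B, C, F) contributes 16 new; branch {A=false} (B, C, D, E, F) contributes 24 new; branch {A=true, C=true} (B, D, E, F) contributes 12 new; branch {F=false} (A, B, C, D, E) contributes 6 new. Total: 58.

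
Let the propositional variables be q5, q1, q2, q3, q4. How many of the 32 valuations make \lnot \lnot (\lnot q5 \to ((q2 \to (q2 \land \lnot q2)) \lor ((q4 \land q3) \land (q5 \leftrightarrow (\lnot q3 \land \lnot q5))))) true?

Initial set: {\lnot \lnot (\lnot q5 \to ((q2 \to (q2 \land \lnot q2)) \lor ((q4 \land q3) \land (q5 \leftrightarrow (\lnot q3 \land \lnot q5)))))}.
\lnot \lnot (\lnot q5 \to ((q2 \to (q2 \land \lnot q2)) \lor ((q4 \land q3) \land (q5 \leftrightarrow (\lnot q3 \land \lnot q5))))): drop double negation, giving (\lnot q5 \to ((q2 \to (q2 \land \lnot q2)) \lor ((q4 \land q3) \land (q5 \leftrightarrow (\lnot q3 \land \lnot q5))))).
(\lnot q5 \to ((q2 \to (q2 \land \lnot q2)) \lor ((q4 \land q3) \land (q5 \leftrightarrow (\lnot q3 \land \lnot q5))))): β-rule — branch into \lnot \lnot q5  //  ((q2 \to (q2 \land \lnot q2)) \lor ((q4 \land q3) \land (q5 \leftrightarrow (\lnot q3 \land \lnot q5)))).
  branch 1 (add \lnot \lnot q5):
    ○ open, literals {q5=1}.
  branch 2 (add ((q2 \to (q2 \land \lnot q2)) \lor ((q4 \land q3) \land (q5 \leftrightarrow (\lnot q3 \land \lnot q5))))):
    ((q2 \to (q2 \land \lnot q2)) \lor ((q4 \land q3) \land (q5 \leftrightarrow (\lnot q3 \land \lnot q5)))): β-rule — branch into (q2 \to (q2 \land \lnot q2))  //  ((q4 \land q3) \land (q5 \leftrightarrow (\lnot q3 \land \lnot q5))).
      branch 2.1 (add (q2 \to (q2 \land \lnot q2))):
        (q2 \to (q2 \land \lnot q2)): β-rule — branch into \lnot q2  //  (q2 \land \lnot q2).
          branch 2.1.1 (add \lnot q2):
            ○ open, literals {q2=0}.
          branch 2.1.2 (add (q2 \land \lnot q2)):
            (q2 \land \lnot q2): α-rule — add q2, \lnot q2.
            × closes — contains both q2 and \lnot q2.
      branch 2.2 (add ((q4 \land q3) \land (q5 \leftrightarrow (\lnot q3 \land \lnot q5)))):
        ((q4 \land q3) \land (q5 \leftrightarrow (\lnot q3 \land \lnot q5))): α-rule — add (q4 \land q3), (q5 \leftrightarrow (\lnot q3 \land \lnot q5)).
        (q4 \land q3): α-rule — add q4, q3.
        (q5 \leftrightarrow (\lnot q3 \land \lnot q5)): β-rule — branch into q5, (\lnot q3 \land \lnot q5)  //  \lnot q5, \lnot (\lnot q3 \land \lnot q5).
          branch 2.2.1 (add q5, (\lnot q3 \land \lnot q5)):
            (\lnot q3 \land \lnot q5): α-rule — add \lnot q3, \lnot q5.
            × closes — contains both q3 and \lnot q3.
          branch 2.2.2 (add \lnot q5, \lnot (\lnot q3 \land \lnot q5)):
            \lnot (\lnot q3 \land \lnot q5): β-rule — branch into \lnot \lnot q3  //  \lnot \lnot q5.
              branch 2.2.2.1 (add \lnot \lnot q3):
                ○ open, literals {q3=1, q4=1, q5=0}.
              branch 2.2.2.2 (add \lnot \lnot q5):
                × closes — contains both q5 and \lnot q5.
3 branches closed, 3 open.
Each open branch fixes some atoms; the unmentioned ones are free. Counting distinct full assignments: branch {q5=1} (q1, q2, q3, q4) contributes 16 new; branch {q2=0} (q5, q1, q3, q4) contributes 8 new; branch {q3=1, q4=1, q5=0} (q1, q2) contributes 2 new. Total: 26.

26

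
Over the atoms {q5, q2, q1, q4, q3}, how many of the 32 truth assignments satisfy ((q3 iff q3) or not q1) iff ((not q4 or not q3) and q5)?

Initial set: {(((q3 iff q3) or not q1) iff ((not q4 or not q3) and q5))}.
(((q3 iff q3) or not q1) iff ((not q4 or not q3) and q5)): β-rule — branch into ((q3 iff q3) or not q1), ((not q4 or not q3) and q5)  //  not ((q3 iff q3) or not q1), not ((not q4 or not q3) and q5).
  branch 1 (add ((q3 iff q3) or not q1), ((not q4 or not q3) and q5)):
    ((not q4 or not q3) and q5): α-rule — add (not q4 or not q3), q5.
    ((q3 iff q3) or not q1): β-rule — branch into (q3 iff q3)  //  not q1.
      branch 1.1 (add (q3 iff q3)):
        (not q4 or not q3): β-rule — branch into not q4  //  not q3.
          branch 1.1.1 (add not q4):
            (q3 iff q3): β-rule — branch into q3, q3  //  not q3, not q3.
              branch 1.1.1.1 (add q3, q3):
                ○ open, literals {q3=1, q4=0, q5=1}.
              branch 1.1.1.2 (add not q3, not q3):
                ○ open, literals {q3=0, q4=0, q5=1}.
          branch 1.1.2 (add not q3):
            (q3 iff q3): β-rule — branch into q3, q3  //  not q3, not q3.
              branch 1.1.2.1 (add q3, q3):
                × closes — contains both q3 and not q3.
              branch 1.1.2.2 (add not q3, not q3):
                ○ open, literals {q3=0, q5=1}.
      branch 1.2 (add not q1):
        (not q4 or not q3): β-rule — branch into not q4  //  not q3.
          branch 1.2.1 (add not q4):
            ○ open, literals {q1=0, q4=0, q5=1}.
          branch 1.2.2 (add not q3):
            ○ open, literals {q1=0, q3=0, q5=1}.
  branch 2 (add not ((q3 iff q3) or not q1), not ((not q4 or not q3) and q5)):
    not ((q3 iff q3) or not q1): α-rule — add not (q3 iff q3), not not q1.
    not ((not q4 or not q3) and q5): β-rule — branch into not (not q4 or not q3)  //  not q5.
      branch 2.1 (add not (not q4 or not q3)):
        not (not q4 or not q3): α-rule — add not not q4, not not q3.
        not (q3 iff q3): β-rule — branch into q3, not q3  //  not q3, q3.
          branch 2.1.1 (add q3, not q3):
            × closes — contains both q3 and not q3.
          branch 2.1.2 (add not q3, q3):
            × closes — contains both q3 and not q3.
      branch 2.2 (add not q5):
        not (q3 iff q3): β-rule — branch into q3, not q3  //  not q3, q3.
          branch 2.2.1 (add q3, not q3):
            × closes — contains both q3 and not q3.
          branch 2.2.2 (add not q3, q3):
            × closes — contains both q3 and not q3.
5 branches closed, 5 open.
Each open branch fixes some atoms; the unmentioned ones are free. Counting distinct full assignments: branch {q3=1, q4=0, q5=1} (q2, q1) contributes 4 new; branch {q3=0, q4=0, q5=1} (q2, q1) contributes 4 new; branch {q3=0, q5=1} (q2, q1, q4) contributes 4 new; branch {q1=0, q4=0, q5=1} (q2, q3) contributes 0 new; branch {q1=0, q3=0, q5=1} (q2, q4) contributes 0 new. Total: 12.

12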